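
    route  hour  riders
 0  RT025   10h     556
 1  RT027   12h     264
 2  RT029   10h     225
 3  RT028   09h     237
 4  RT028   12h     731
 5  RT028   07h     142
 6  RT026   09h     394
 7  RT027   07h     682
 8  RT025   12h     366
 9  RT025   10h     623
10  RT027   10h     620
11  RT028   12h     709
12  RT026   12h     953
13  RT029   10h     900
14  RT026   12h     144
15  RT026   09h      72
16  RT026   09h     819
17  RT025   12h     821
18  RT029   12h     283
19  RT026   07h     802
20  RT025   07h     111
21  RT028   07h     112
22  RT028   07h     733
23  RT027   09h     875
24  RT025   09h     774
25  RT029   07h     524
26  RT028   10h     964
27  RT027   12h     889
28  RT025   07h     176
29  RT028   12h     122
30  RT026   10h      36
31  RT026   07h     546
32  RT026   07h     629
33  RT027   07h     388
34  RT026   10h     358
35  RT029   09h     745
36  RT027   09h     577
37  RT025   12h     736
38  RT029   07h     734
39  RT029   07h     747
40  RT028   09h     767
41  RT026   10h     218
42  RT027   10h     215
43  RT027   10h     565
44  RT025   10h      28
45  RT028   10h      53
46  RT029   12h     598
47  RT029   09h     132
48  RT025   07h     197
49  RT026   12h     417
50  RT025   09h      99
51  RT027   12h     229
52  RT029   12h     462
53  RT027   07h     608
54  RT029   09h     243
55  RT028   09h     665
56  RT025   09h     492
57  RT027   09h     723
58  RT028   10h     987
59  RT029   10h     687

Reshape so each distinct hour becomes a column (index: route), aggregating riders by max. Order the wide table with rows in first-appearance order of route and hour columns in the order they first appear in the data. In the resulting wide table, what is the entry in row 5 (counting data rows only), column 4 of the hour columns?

802

With rows in first-appearance order of route, row 5 is route=RT026. hour columns in first-appearance order: 10h, 12h, 09h, 07h; column 4 is 07h.
Long rows with route=RT026, hour=07h: max(802, 546, 629) = 802.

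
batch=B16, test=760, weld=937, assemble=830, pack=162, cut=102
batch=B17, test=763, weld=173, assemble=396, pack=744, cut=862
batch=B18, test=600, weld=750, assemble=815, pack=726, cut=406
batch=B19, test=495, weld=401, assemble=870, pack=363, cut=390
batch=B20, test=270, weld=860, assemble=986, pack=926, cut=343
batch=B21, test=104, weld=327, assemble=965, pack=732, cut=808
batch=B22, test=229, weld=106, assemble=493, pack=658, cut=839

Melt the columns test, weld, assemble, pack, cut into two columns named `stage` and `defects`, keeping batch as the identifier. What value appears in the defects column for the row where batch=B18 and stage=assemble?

815

Unpivoting turns each (batch, wide-column) pair into one long row.
The wide cell at row B18, column assemble holds 815, so the long row (B18, assemble) has defects=815.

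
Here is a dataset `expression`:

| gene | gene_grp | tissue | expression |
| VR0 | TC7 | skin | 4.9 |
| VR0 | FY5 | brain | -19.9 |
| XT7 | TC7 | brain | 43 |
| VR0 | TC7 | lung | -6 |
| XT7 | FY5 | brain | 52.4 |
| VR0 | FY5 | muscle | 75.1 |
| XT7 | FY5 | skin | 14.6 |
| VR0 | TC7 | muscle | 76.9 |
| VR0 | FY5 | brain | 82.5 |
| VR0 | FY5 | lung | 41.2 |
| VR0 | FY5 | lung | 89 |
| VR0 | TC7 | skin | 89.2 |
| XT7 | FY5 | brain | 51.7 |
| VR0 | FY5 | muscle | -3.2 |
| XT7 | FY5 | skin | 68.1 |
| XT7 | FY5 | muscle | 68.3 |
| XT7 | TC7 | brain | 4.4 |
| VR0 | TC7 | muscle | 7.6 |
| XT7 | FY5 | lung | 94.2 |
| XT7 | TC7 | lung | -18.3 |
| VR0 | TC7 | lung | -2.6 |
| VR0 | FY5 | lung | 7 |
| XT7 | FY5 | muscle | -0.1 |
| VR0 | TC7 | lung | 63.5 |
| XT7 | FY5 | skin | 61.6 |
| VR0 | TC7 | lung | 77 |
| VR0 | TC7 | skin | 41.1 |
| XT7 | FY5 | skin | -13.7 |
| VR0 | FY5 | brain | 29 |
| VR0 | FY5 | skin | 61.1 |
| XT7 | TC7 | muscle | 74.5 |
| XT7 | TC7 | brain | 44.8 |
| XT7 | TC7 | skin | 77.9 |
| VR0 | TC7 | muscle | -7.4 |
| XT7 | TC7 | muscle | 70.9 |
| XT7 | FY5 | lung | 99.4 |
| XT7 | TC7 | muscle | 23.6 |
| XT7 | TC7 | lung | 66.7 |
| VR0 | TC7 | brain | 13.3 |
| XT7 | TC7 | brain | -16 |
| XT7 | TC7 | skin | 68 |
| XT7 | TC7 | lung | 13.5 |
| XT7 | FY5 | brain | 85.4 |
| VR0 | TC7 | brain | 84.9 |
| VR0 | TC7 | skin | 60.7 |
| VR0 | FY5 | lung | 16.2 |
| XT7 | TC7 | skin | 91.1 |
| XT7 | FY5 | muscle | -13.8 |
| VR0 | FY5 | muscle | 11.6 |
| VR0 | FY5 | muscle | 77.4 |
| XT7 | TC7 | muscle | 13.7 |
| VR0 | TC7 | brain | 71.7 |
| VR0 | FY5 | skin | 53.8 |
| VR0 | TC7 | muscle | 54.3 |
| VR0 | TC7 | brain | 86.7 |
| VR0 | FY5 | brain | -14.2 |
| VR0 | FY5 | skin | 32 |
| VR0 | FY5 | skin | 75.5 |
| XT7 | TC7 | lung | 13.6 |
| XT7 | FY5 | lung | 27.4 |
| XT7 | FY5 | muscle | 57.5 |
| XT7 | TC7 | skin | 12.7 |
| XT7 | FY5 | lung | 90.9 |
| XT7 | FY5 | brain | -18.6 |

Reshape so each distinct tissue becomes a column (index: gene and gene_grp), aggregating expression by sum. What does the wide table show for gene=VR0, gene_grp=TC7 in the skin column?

195.9

Rows with gene=VR0, gene_grp=TC7 and tissue=skin: expression values are 4.9, 89.2, 41.1, 60.7.
4.9 + 89.2 + 41.1 + 60.7 = 195.9.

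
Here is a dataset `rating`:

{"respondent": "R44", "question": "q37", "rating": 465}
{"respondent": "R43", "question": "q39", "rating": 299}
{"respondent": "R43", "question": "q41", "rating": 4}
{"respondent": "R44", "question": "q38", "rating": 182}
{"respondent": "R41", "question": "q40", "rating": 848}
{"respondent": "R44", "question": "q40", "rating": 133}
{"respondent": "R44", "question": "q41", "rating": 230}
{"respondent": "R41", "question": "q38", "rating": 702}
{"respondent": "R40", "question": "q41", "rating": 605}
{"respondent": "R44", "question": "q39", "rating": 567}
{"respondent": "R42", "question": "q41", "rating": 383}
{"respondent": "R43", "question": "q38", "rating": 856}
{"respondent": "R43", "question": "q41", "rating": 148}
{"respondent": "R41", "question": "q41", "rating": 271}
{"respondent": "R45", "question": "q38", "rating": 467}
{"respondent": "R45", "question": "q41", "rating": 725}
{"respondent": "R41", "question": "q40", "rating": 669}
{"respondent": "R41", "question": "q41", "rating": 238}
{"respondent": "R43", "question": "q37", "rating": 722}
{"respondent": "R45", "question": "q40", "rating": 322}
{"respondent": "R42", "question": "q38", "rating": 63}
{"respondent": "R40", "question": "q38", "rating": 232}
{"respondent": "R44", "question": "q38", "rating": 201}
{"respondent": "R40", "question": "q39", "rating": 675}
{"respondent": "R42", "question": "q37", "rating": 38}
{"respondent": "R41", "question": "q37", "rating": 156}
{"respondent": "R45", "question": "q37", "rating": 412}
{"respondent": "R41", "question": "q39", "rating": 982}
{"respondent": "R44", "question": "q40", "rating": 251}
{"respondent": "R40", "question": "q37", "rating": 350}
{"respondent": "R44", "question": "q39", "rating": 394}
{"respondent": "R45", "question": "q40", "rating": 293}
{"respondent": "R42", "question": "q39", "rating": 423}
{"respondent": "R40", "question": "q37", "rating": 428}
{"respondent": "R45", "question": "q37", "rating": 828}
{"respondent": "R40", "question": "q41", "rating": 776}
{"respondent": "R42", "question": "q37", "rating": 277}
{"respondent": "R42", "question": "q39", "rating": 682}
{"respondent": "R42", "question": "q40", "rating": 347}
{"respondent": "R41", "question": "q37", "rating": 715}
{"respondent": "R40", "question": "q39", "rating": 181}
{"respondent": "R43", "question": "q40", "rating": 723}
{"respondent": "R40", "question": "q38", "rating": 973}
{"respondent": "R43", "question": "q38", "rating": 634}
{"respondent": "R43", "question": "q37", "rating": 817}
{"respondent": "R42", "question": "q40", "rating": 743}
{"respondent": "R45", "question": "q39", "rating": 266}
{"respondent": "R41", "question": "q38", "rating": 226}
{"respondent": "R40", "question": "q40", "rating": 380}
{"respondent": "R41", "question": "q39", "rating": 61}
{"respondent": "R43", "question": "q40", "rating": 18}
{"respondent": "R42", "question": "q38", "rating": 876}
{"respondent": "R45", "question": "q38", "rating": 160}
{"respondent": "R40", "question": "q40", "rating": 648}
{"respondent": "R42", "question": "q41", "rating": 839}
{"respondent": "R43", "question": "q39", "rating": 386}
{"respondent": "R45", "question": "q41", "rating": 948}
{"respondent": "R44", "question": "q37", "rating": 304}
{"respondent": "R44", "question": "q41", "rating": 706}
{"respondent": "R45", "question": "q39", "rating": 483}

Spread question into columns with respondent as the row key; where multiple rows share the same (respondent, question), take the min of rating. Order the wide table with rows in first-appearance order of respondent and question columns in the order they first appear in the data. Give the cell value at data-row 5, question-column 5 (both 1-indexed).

347

With rows in first-appearance order of respondent, row 5 is respondent=R42. question columns in first-appearance order: q37, q39, q41, q38, q40; column 5 is q40.
Long rows with respondent=R42, question=q40: min(347, 743) = 347.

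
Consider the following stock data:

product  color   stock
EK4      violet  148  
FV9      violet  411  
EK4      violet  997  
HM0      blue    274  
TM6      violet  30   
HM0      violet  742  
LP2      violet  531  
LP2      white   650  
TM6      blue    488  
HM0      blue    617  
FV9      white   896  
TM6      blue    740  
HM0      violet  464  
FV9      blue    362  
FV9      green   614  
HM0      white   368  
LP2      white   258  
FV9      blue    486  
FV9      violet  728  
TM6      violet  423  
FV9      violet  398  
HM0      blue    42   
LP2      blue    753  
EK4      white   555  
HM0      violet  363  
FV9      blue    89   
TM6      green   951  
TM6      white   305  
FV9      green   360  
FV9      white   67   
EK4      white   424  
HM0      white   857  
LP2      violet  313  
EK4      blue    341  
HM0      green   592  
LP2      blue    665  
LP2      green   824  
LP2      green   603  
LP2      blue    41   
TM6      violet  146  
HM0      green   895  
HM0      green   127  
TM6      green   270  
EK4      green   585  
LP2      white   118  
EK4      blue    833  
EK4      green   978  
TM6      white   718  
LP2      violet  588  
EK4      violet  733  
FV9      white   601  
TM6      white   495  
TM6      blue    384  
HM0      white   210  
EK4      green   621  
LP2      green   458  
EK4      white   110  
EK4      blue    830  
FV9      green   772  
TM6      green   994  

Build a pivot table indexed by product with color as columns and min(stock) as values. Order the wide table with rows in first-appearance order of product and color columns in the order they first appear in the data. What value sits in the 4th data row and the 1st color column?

30

With rows in first-appearance order of product, row 4 is product=TM6. color columns in first-appearance order: violet, blue, white, green; column 1 is violet.
Long rows with product=TM6, color=violet: min(30, 423, 146) = 30.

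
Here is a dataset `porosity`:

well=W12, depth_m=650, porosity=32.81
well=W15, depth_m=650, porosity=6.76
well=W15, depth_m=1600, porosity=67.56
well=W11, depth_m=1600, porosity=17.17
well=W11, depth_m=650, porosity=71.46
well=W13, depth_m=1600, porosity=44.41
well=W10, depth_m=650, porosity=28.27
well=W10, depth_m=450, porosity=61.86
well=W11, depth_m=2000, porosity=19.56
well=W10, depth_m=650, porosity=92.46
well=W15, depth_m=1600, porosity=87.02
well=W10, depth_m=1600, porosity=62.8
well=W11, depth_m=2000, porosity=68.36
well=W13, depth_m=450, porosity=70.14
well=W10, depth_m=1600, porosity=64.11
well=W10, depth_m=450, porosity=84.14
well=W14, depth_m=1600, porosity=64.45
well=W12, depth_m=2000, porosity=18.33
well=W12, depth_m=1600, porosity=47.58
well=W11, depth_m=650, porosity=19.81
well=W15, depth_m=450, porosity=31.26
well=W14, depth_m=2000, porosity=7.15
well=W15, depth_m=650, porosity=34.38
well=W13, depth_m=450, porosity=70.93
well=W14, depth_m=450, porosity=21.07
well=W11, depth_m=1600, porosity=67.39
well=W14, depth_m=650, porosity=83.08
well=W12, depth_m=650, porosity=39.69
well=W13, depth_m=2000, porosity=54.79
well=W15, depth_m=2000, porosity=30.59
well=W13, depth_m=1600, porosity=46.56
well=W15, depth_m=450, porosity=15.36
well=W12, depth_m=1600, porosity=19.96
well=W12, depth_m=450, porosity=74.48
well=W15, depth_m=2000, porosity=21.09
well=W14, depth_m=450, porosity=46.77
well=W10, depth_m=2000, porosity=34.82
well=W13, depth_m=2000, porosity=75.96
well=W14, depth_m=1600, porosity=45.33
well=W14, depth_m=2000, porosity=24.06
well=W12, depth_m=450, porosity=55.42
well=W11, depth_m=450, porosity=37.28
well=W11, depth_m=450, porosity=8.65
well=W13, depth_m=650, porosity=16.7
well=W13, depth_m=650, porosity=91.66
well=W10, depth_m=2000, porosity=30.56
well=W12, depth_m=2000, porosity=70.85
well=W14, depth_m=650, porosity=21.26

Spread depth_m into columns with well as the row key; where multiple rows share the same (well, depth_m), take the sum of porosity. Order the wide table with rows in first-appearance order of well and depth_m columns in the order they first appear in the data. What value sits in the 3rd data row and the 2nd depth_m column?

84.56

With rows in first-appearance order of well, row 3 is well=W11. depth_m columns in first-appearance order: 650, 1600, 450, 2000; column 2 is 1600.
Long rows with well=W11, depth_m=1600: 17.17 + 67.39 = 84.56.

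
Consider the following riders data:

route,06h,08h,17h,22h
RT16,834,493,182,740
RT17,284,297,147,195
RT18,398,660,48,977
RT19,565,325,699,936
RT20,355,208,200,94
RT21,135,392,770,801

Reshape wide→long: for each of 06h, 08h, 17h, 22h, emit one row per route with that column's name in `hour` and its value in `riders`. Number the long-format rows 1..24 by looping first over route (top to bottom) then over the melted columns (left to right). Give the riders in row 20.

24 rows total (6 × 4). Row 20: index ⌊(20-1)/4⌋ = 4 into route → RT20; (20-1) mod 4 = 3 into the melted columns → 22h.
So row 20 is (RT20, 22h, 94); riders = 94.

94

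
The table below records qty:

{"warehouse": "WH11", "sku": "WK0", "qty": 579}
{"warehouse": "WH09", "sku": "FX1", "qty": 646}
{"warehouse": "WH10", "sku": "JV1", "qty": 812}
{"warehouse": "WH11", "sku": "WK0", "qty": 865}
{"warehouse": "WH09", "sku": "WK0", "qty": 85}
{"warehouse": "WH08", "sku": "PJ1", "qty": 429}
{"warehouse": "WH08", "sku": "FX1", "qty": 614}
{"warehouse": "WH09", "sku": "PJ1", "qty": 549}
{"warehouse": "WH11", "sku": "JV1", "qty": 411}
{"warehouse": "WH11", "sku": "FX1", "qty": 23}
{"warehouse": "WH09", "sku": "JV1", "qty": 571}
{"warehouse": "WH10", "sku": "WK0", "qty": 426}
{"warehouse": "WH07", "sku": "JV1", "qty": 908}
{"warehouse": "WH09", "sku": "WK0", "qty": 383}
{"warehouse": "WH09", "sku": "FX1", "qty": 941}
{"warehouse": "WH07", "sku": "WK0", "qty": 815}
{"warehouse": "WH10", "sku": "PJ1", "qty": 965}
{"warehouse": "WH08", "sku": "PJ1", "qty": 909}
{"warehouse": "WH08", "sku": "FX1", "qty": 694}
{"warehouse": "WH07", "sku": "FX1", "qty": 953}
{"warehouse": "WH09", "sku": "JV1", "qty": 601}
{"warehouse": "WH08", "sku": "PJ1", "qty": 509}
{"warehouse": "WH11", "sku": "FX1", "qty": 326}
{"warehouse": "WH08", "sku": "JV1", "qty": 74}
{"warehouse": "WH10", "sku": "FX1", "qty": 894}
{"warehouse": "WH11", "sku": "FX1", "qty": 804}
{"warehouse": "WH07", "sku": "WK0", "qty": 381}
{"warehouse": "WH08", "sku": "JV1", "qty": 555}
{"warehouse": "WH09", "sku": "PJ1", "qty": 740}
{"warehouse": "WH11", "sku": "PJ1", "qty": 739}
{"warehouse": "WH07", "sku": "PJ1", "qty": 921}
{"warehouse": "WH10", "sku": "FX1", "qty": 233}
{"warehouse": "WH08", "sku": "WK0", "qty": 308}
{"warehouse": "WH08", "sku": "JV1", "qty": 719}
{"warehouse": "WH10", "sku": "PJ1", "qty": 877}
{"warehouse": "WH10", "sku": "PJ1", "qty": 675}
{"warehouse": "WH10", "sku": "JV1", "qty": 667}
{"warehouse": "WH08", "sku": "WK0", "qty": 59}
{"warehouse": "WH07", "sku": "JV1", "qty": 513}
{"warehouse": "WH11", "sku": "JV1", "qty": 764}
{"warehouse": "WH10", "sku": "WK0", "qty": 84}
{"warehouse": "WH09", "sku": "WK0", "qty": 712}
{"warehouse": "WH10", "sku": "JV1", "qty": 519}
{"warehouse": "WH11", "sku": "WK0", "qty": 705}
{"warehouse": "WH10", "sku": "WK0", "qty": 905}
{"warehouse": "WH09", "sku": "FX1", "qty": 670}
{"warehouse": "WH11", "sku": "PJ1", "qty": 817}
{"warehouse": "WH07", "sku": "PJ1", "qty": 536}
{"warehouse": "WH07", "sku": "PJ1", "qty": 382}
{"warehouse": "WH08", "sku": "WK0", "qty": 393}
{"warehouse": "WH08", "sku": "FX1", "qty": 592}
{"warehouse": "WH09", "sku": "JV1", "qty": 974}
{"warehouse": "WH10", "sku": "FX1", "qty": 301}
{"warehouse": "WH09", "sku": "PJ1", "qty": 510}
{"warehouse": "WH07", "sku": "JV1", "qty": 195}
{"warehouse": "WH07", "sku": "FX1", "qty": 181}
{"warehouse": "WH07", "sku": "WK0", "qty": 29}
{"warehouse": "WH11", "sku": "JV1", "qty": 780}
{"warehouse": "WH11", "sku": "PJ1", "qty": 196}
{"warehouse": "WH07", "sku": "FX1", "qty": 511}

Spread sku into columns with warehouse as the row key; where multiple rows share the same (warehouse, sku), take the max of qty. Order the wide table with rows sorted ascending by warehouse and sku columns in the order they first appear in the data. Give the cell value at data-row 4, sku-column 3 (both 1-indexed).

With rows sorted ascending by warehouse, row 4 is warehouse=WH10. sku columns in first-appearance order: WK0, FX1, JV1, PJ1; column 3 is JV1.
Long rows with warehouse=WH10, sku=JV1: max(812, 667, 519) = 812.

812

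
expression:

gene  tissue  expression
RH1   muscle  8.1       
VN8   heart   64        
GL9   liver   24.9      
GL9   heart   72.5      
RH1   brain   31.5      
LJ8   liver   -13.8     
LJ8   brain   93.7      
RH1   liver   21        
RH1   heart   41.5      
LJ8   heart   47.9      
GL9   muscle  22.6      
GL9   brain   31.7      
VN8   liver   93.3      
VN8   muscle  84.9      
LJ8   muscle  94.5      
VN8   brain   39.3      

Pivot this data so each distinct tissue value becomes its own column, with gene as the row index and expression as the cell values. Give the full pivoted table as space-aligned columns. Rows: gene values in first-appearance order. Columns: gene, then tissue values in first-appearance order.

gene  muscle  heart  liver  brain
RH1   8.1     41.5   21     31.5 
VN8   84.9    64     93.3   39.3 
GL9   22.6    72.5   24.9   31.7 
LJ8   94.5    47.9   -13.8  93.7 

Columns: gene plus the 4 distinct tissue values (muscle, heart, liver, brain).
For example, row RH1 column muscle takes expression=8.1 from the long row (RH1, muscle).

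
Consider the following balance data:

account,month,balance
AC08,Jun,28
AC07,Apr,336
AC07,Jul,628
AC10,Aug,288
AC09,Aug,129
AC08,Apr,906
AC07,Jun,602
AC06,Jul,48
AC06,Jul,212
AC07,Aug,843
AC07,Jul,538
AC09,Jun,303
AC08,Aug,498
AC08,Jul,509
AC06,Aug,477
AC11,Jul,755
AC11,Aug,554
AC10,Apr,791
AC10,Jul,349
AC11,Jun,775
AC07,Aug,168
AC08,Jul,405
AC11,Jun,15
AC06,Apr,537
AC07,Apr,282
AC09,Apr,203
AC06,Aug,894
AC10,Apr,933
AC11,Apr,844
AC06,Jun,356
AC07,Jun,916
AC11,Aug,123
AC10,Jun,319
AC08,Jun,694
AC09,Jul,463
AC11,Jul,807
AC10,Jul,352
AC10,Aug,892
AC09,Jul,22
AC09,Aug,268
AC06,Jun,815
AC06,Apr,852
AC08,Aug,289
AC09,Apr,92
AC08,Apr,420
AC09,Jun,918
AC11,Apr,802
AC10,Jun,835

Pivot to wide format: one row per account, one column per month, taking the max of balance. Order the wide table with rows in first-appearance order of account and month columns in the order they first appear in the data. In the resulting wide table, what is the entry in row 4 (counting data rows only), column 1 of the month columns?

918

With rows in first-appearance order of account, row 4 is account=AC09. month columns in first-appearance order: Jun, Apr, Jul, Aug; column 1 is Jun.
Long rows with account=AC09, month=Jun: max(303, 918) = 918.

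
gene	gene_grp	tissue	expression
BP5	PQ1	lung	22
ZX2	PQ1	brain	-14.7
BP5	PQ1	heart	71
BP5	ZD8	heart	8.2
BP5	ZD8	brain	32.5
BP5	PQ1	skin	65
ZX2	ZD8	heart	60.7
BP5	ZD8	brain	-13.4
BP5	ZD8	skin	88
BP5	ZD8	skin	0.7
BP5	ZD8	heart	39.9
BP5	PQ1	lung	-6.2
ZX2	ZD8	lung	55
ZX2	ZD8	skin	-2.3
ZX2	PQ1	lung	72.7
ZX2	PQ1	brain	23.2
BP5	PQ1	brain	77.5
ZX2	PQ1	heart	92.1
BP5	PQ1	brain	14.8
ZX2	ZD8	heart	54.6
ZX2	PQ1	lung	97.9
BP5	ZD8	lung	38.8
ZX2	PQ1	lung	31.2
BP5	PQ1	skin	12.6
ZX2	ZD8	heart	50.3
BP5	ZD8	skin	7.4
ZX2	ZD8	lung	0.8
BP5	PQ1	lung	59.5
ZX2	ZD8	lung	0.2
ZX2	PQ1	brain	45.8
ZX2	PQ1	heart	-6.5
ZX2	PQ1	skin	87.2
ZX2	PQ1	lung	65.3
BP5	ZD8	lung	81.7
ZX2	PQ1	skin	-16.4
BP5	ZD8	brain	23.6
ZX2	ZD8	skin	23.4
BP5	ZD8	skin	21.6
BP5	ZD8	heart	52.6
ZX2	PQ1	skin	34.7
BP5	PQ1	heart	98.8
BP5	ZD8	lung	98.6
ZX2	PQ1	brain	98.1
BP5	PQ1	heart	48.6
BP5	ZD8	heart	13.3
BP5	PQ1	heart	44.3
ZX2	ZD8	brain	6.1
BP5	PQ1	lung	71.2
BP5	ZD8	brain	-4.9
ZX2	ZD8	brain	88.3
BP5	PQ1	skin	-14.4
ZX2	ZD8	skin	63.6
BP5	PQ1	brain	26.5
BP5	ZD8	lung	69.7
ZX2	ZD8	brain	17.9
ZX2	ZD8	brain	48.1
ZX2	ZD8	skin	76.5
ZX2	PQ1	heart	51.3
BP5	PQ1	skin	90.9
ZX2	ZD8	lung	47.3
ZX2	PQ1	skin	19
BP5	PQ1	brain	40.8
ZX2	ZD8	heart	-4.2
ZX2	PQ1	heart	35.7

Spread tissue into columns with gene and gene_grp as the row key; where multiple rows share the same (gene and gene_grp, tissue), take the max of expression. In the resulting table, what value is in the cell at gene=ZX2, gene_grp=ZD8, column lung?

Rows with gene=ZX2, gene_grp=ZD8 and tissue=lung: expression values are 55, 0.8, 0.2, 47.3.
max(55, 0.8, 0.2, 47.3) = 55.

55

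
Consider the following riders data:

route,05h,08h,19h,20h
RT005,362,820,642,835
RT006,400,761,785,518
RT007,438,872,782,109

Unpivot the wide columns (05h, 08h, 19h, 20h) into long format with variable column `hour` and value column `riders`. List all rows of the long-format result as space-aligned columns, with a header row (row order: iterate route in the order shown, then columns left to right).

route  hour  riders
RT005  05h   362   
RT005  08h   820   
RT005  19h   642   
RT005  20h   835   
RT006  05h   400   
RT006  08h   761   
RT006  19h   785   
RT006  20h   518   
RT007  05h   438   
RT007  08h   872   
RT007  19h   782   
RT007  20h   109   

Each (route, column) pair becomes one row: 3 × 4 = 12 rows.
For example, (RT005, 05h) → riders=362.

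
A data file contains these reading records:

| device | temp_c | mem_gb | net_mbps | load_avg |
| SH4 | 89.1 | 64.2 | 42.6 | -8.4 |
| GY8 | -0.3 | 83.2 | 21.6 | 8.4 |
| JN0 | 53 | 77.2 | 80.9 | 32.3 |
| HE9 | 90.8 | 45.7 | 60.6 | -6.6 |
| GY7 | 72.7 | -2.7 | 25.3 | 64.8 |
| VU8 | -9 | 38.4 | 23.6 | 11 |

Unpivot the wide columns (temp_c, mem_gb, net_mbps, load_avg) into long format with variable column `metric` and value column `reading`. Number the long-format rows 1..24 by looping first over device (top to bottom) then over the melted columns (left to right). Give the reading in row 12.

32.3

24 rows total (6 × 4). Row 12: index ⌊(12-1)/4⌋ = 2 into device → JN0; (12-1) mod 4 = 3 into the melted columns → load_avg.
So row 12 is (JN0, load_avg, 32.3); reading = 32.3.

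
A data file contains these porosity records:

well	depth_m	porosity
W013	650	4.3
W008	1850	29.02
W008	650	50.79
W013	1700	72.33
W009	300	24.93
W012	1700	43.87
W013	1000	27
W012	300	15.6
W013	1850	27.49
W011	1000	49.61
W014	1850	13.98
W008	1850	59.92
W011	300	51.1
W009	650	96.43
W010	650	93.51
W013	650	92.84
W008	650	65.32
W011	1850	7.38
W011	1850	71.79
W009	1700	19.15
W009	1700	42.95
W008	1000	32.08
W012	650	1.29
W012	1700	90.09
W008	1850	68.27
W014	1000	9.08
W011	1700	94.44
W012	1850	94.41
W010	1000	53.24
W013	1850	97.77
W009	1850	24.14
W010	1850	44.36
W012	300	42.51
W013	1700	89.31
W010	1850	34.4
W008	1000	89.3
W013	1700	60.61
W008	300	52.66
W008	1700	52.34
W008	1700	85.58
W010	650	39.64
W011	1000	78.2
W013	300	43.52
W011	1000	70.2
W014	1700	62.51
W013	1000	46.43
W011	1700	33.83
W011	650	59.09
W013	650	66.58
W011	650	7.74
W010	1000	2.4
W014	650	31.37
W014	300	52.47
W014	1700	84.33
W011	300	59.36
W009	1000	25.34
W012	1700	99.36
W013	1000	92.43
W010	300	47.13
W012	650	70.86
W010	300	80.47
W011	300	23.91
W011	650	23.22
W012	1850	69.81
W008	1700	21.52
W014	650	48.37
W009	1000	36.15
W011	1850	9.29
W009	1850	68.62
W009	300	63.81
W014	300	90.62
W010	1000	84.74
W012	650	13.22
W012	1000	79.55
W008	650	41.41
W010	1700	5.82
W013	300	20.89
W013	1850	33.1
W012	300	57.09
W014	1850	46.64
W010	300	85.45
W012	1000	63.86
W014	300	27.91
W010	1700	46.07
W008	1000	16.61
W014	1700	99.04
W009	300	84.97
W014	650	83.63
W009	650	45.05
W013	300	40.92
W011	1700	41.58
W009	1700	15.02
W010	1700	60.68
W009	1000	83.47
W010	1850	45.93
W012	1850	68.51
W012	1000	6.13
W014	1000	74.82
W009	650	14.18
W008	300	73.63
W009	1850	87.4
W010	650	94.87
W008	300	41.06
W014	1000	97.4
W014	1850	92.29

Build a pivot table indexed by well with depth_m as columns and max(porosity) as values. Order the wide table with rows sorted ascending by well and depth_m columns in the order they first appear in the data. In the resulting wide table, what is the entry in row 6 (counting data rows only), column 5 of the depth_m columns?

With rows sorted ascending by well, row 6 is well=W013. depth_m columns in first-appearance order: 650, 1850, 1700, 300, 1000; column 5 is 1000.
Long rows with well=W013, depth_m=1000: max(27, 46.43, 92.43) = 92.43.

92.43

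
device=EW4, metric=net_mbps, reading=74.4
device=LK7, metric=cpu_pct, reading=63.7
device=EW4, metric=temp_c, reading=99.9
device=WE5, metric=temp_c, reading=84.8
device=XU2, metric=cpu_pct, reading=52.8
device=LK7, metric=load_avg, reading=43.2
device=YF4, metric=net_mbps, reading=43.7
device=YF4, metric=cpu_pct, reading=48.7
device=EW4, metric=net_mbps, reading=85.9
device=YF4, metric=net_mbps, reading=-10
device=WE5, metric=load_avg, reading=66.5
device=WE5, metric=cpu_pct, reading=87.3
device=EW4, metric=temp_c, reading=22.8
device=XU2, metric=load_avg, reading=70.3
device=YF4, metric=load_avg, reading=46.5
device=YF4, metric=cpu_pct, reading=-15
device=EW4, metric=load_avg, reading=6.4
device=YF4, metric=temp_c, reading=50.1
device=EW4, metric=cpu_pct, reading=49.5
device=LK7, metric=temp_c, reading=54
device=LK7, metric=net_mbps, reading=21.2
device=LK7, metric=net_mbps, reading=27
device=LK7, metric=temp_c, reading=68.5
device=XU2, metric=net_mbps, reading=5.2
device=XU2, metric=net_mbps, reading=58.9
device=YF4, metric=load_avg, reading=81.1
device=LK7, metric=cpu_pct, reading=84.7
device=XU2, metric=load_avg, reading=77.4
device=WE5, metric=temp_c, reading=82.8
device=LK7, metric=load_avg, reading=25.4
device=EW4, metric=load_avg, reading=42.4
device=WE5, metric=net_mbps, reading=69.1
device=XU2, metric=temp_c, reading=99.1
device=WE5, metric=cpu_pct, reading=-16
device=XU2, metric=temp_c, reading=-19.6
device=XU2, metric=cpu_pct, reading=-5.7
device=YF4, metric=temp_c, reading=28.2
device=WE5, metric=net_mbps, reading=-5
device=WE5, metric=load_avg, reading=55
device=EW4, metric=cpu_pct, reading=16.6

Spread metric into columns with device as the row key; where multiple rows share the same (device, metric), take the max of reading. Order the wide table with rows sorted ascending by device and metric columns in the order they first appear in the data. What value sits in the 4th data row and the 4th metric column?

With rows sorted ascending by device, row 4 is device=XU2. metric columns in first-appearance order: net_mbps, cpu_pct, temp_c, load_avg; column 4 is load_avg.
Long rows with device=XU2, metric=load_avg: max(70.3, 77.4) = 77.4.

77.4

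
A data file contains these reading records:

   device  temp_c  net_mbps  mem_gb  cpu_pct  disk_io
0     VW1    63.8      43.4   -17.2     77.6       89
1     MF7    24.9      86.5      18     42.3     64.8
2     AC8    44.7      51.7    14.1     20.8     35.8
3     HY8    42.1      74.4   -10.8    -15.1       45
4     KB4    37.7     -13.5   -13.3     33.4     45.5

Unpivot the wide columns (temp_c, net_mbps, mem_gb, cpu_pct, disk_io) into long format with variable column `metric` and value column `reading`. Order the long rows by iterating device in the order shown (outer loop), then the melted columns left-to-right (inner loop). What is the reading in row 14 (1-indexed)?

20.8

25 rows total (5 × 5). Row 14: index ⌊(14-1)/5⌋ = 2 into device → AC8; (14-1) mod 5 = 3 into the melted columns → cpu_pct.
So row 14 is (AC8, cpu_pct, 20.8); reading = 20.8.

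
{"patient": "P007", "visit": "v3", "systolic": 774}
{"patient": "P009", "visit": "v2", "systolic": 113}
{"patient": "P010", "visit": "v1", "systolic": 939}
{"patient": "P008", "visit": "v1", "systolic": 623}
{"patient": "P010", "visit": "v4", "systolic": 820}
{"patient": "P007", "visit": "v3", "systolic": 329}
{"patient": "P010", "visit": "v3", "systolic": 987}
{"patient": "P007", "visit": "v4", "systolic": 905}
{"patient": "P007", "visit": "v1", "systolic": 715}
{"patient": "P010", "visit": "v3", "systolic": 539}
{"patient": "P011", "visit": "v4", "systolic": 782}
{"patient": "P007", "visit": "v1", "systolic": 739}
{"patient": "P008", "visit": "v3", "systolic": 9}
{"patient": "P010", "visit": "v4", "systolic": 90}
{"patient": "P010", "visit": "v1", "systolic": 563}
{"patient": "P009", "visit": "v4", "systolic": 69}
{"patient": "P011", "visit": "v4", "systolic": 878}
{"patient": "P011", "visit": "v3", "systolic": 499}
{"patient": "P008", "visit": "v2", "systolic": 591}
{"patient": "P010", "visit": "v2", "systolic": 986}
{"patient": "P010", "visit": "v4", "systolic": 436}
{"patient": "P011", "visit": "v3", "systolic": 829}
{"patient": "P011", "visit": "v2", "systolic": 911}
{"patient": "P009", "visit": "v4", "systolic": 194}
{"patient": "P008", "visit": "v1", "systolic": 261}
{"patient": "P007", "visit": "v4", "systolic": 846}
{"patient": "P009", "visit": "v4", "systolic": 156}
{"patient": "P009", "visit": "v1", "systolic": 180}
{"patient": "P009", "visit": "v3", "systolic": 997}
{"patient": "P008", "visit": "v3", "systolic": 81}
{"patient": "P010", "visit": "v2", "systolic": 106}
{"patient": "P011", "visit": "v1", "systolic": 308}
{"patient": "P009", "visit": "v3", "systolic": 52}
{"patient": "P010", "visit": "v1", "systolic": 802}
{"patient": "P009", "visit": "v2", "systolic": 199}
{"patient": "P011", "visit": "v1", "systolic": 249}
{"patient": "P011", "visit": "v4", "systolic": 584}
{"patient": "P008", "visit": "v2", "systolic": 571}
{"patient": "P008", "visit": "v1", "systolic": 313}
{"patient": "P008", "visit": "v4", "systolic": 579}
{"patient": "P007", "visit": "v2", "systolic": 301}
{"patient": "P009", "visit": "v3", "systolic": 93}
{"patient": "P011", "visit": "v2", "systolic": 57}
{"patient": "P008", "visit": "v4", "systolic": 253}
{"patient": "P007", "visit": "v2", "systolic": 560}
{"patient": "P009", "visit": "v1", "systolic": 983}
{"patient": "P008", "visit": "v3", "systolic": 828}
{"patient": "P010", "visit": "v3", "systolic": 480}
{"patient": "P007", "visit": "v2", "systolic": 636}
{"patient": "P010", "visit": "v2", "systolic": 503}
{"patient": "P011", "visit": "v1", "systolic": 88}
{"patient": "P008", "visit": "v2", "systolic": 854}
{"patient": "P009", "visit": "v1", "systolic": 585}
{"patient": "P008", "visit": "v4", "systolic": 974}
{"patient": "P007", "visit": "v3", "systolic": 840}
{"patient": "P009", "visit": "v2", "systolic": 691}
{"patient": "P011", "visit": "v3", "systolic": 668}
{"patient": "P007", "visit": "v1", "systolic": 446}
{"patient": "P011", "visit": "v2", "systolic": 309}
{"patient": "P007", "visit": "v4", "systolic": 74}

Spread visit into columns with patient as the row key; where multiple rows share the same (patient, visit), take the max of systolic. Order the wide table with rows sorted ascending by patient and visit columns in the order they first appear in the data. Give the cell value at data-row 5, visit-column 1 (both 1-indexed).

With rows sorted ascending by patient, row 5 is patient=P011. visit columns in first-appearance order: v3, v2, v1, v4; column 1 is v3.
Long rows with patient=P011, visit=v3: max(499, 829, 668) = 829.

829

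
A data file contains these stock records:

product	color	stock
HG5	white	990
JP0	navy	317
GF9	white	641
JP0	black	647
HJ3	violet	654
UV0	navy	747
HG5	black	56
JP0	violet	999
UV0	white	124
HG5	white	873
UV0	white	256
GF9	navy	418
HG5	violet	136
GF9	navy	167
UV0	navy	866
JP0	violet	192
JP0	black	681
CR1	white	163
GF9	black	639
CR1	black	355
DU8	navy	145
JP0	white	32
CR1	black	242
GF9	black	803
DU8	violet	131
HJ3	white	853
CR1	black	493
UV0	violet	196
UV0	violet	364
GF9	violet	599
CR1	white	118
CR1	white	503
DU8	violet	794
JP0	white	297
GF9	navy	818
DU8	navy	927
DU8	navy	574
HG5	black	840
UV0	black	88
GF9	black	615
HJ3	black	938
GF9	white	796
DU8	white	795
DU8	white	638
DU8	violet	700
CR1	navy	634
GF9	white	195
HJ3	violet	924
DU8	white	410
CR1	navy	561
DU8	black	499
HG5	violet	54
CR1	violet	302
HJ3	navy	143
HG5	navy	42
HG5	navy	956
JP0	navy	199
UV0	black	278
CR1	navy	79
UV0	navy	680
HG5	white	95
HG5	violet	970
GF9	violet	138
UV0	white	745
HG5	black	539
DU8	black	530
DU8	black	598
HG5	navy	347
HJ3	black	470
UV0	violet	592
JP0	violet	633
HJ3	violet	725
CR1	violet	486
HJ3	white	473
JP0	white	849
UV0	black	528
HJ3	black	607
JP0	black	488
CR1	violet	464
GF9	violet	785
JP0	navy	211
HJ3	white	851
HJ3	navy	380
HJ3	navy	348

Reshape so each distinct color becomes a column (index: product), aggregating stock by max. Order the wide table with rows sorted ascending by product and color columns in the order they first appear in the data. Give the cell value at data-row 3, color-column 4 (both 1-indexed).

With rows sorted ascending by product, row 3 is product=GF9. color columns in first-appearance order: white, navy, black, violet; column 4 is violet.
Long rows with product=GF9, color=violet: max(599, 138, 785) = 785.

785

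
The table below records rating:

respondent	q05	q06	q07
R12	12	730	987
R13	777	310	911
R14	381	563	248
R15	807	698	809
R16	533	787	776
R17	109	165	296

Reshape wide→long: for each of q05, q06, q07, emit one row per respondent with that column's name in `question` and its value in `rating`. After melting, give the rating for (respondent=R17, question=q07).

296

Unpivoting turns each (respondent, wide-column) pair into one long row.
The wide cell at row R17, column q07 holds 296, so the long row (R17, q07) has rating=296.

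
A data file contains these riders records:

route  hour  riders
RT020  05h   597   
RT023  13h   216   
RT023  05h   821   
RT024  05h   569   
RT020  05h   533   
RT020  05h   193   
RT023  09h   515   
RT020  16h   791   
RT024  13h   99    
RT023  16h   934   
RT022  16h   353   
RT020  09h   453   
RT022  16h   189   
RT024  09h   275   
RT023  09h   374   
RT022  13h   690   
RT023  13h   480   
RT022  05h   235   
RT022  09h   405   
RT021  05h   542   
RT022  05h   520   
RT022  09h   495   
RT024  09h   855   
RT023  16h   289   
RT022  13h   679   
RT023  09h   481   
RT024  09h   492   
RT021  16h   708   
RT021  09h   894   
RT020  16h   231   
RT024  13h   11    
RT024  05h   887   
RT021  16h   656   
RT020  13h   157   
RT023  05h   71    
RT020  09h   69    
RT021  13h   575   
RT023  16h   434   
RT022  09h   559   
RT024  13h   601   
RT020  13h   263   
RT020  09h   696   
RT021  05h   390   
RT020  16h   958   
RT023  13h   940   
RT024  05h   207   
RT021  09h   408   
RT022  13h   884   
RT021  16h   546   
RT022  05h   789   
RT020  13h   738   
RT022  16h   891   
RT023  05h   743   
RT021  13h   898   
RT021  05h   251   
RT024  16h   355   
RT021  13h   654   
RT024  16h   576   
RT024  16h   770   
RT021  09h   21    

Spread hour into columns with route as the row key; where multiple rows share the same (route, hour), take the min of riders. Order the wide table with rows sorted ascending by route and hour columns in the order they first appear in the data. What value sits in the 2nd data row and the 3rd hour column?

21

With rows sorted ascending by route, row 2 is route=RT021. hour columns in first-appearance order: 05h, 13h, 09h, 16h; column 3 is 09h.
Long rows with route=RT021, hour=09h: min(894, 408, 21) = 21.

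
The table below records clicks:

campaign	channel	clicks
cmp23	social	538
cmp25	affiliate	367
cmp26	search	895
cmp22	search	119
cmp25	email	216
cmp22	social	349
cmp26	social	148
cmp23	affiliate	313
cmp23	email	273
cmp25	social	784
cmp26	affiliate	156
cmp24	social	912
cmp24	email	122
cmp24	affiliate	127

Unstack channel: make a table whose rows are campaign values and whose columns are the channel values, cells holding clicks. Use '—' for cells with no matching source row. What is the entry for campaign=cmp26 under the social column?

The long row with campaign=cmp26, channel=social has clicks=148.

148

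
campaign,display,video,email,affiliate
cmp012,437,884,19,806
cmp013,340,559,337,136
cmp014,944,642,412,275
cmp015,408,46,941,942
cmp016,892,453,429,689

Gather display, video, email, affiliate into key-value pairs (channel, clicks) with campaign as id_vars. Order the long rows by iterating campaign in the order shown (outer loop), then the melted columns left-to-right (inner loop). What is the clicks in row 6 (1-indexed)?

559

20 rows total (5 × 4). Row 6: index ⌊(6-1)/4⌋ = 1 into campaign → cmp013; (6-1) mod 4 = 1 into the melted columns → video.
So row 6 is (cmp013, video, 559); clicks = 559.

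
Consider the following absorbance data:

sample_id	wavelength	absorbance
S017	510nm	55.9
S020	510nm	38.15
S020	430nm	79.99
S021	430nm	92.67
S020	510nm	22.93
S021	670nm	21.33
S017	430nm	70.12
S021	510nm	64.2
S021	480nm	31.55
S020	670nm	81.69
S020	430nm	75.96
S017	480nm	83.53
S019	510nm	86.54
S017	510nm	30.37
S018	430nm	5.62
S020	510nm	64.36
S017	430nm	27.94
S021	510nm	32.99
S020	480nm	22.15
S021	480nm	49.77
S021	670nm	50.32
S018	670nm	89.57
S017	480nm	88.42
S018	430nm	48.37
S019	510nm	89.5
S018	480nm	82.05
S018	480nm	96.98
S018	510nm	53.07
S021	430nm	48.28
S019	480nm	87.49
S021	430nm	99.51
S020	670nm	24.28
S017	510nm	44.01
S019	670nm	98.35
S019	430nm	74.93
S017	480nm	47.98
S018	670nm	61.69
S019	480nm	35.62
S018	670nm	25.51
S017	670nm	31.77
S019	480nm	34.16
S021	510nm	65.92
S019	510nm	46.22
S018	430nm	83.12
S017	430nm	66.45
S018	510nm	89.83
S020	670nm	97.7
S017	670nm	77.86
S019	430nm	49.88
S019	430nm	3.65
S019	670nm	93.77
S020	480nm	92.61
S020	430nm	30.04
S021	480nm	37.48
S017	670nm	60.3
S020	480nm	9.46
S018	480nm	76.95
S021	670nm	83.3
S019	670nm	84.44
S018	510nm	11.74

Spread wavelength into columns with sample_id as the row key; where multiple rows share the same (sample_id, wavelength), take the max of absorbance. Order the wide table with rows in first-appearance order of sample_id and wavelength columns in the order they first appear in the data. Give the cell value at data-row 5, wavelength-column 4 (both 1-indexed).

With rows in first-appearance order of sample_id, row 5 is sample_id=S018. wavelength columns in first-appearance order: 510nm, 430nm, 670nm, 480nm; column 4 is 480nm.
Long rows with sample_id=S018, wavelength=480nm: max(82.05, 96.98, 76.95) = 96.98.

96.98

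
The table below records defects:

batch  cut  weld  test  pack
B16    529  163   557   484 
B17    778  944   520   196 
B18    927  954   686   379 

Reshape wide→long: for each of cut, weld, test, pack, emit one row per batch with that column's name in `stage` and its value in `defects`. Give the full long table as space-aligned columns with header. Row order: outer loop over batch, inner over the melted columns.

Each (batch, column) pair becomes one row: 3 × 4 = 12 rows.
For example, (B16, cut) → defects=529.

batch  stage  defects
B16    cut    529    
B16    weld   163    
B16    test   557    
B16    pack   484    
B17    cut    778    
B17    weld   944    
B17    test   520    
B17    pack   196    
B18    cut    927    
B18    weld   954    
B18    test   686    
B18    pack   379    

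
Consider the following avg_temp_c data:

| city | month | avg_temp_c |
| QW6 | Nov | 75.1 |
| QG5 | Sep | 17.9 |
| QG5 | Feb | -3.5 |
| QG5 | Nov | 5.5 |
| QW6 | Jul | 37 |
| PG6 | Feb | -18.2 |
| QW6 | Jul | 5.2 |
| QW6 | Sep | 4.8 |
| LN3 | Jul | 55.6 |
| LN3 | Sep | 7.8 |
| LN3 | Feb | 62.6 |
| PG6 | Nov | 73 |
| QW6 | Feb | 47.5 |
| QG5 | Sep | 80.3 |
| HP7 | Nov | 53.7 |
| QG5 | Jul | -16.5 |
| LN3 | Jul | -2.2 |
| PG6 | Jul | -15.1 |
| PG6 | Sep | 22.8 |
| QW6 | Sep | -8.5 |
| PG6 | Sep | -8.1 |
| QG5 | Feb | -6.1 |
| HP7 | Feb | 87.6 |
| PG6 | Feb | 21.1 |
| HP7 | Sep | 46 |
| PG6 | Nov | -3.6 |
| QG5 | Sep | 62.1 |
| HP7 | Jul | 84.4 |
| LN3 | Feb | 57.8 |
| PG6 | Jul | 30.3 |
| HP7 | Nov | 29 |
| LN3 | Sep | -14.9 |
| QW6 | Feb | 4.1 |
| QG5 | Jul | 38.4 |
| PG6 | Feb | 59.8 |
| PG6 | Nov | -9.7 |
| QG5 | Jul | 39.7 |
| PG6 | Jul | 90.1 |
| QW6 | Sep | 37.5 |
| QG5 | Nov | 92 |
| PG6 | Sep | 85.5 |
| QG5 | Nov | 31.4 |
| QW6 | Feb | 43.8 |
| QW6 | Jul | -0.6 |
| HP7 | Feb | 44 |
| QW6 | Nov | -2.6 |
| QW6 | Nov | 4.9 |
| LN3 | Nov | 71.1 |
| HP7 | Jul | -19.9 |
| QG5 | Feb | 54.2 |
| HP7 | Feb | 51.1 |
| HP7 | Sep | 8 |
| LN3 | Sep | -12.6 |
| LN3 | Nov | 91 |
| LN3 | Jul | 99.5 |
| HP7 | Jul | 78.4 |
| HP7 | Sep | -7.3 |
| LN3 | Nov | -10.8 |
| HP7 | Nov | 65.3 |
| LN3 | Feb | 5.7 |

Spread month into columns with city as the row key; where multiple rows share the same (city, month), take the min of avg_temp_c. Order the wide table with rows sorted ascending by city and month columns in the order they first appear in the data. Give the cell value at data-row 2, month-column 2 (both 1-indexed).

With rows sorted ascending by city, row 2 is city=LN3. month columns in first-appearance order: Nov, Sep, Feb, Jul; column 2 is Sep.
Long rows with city=LN3, month=Sep: min(7.8, -14.9, -12.6) = -14.9.

-14.9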